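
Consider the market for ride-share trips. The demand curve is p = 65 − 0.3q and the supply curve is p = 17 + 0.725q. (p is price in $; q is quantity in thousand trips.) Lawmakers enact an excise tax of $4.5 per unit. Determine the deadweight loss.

Competitive equilibrium: 65 − 0.3q = 17 + 0.725q → q* = 46.8293, p* = 50.9512.
With the tax, the buyer price exceeds the seller price by 4.5: (65 − 0.3q) − (17 + 0.725q) = 4.5 → q' = 42.439.
Δq = 46.8293 − 42.439 = 4.3903; the wedge equals the tax, 4.5.
Deadweight loss = ½ × 4.3903 × 4.5 = $9.88 thousand.

$9.88 thousand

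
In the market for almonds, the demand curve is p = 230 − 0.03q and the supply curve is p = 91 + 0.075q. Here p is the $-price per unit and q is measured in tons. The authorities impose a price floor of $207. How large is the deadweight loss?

Competitive equilibrium: 230 − 0.03q = 91 + 0.075q → q* = 1323.8095, p* = 190.2857.
At the floor p = 207, quantity demanded = (230 − 207)/0.03 = 766.6667.
Sellers' marginal cost at q' = 766.6667: 91 + 0.075·766.6667 = 148.5.
Δq = 1323.8095 − 766.6667 = 557.1428; wedge = 207 − 148.5 = 58.5.
The triangle = ½ × 557.1428 × 58.5 = $16296.43.

$16296.43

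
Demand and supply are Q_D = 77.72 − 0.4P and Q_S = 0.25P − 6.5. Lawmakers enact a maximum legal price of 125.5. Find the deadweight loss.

In inverse form: demand P = 194.3 − 2.5Q, supply P = 26 + 4Q.
Competitive equilibrium: 194.3 − 2.5Q = 26 + 4Q → Q* = 25.8923, P* = 129.5692.
At the ceiling P = 125.5, quantity supplied = (125.5 − 26)/4 = 24.875.
Willingness to pay at Q' = 24.875: 194.3 − 2.5·24.875 = 132.1125.
ΔQ = 25.8923 − 24.875 = 1.0173; wedge = 132.1125 − 125.5 = 6.6125.
DWL = ½ × 1.0173 × 6.6125 = 3.36.

3.36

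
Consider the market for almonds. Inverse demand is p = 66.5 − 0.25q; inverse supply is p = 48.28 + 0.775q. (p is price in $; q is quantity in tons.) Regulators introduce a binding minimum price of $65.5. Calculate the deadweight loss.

Competitive equilibrium: 66.5 − 0.25q = 48.28 + 0.775q → q* = 17.7756, p* = 62.0561.
At the floor p = 65.5, quantity demanded = (66.5 − 65.5)/0.25 = 4.
Sellers' marginal cost at q' = 4: 48.28 + 0.775·4 = 51.38.
Δq = 17.7756 − 4 = 13.7756; wedge = 65.5 − 51.38 = 14.12.
Deadweight loss = ½ × 13.7756 × 14.12 = $97.26.

$97.26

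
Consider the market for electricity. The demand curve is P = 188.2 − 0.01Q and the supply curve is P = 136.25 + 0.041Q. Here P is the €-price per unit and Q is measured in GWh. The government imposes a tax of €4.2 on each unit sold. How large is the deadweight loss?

Competitive equilibrium: 188.2 − 0.01Q = 136.25 + 0.041Q → Q* = 1018.6275, P* = 178.0137.
With the tax, the buyer price exceeds the seller price by 4.2: (188.2 − 0.01Q) − (136.25 + 0.041Q) = 4.2 → Q' = 936.2745.
ΔQ = 1018.6275 − 936.2745 = 82.353; the wedge equals the tax, 4.2.
Deadweight loss = ½ × 82.353 × 4.2 = €172.94.

€172.94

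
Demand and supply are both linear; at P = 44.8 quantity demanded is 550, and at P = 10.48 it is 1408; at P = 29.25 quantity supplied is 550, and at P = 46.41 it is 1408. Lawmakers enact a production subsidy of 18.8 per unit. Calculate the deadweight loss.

Demand slope = (10.48 − 44.8)/(1408 − 550) = −0.04, so P = 66.8 − 0.04Q.
Supply slope = (46.41 − 29.25)/(1408 − 550) = 0.02, so P = 18.25 + 0.02Q.
Competitive equilibrium: 66.8 − 0.04Q = 18.25 + 0.02Q → Q* = 809.1667, P* = 34.4333.
The subsidy lowers effective supply by 18.8: P = 0.02Q − 0.55.
New quantity: 66.8 − 0.04Q = 0.02Q − 0.55 → Q' = 1122.5.
Overproduction ΔQ = 1122.5 − 809.1667 = 313.3333; wedge = subsidy = 18.8.
DWL = ½ × 313.3333 × 18.8 = 2945.33.

2945.33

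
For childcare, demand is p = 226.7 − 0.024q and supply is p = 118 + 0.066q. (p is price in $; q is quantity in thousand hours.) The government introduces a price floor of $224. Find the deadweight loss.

Competitive equilibrium: 226.7 − 0.024q = 118 + 0.066q → q* = 1207.7778, p* = 197.7133.
At the floor p = 224, quantity demanded = (226.7 − 224)/0.024 = 112.5.
Sellers' marginal cost at q' = 112.5: 118 + 0.066·112.5 = 125.425.
Δq = 1207.7778 − 112.5 = 1095.2778; wedge = 224 − 125.425 = 98.575.
Welfare loss = ½ × 1095.2778 × 98.575 = $53983.50 thousand.

$53983.50 thousand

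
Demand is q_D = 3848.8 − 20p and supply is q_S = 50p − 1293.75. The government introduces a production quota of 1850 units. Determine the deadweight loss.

9812.96

In inverse form: demand p = 192.44 − 0.05q, supply p = 25.875 + 0.02q.
Competitive equilibrium: 192.44 − 0.05q = 25.875 + 0.02q → q* = 2379.5, p* = 73.465.
At q = 1850: demand price = 192.44 − 0.05·1850 = 99.94; supply price = 25.875 + 0.02·1850 = 62.875.
Δq = 2379.5 − 1850 = 529.5; wedge = 99.94 − 62.875 = 37.065.
The triangle = ½ × 529.5 × 37.065 = 9812.96.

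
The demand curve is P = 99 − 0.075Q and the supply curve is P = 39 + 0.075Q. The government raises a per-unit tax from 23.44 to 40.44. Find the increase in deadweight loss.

Competitive equilibrium: 99 − 0.075Q = 39 + 0.075Q → Q* = 400, P* = 69.
For a per-unit tax t: ΔQ = t/0.15, so DWL = ½·t·(t/0.15) = t²/0.3.
At t = 23.44: DWL = 1831.445. At t = 40.44: DWL = 5451.312.
Increase = 5451.312 − 1831.445 = 3619.87.

3619.87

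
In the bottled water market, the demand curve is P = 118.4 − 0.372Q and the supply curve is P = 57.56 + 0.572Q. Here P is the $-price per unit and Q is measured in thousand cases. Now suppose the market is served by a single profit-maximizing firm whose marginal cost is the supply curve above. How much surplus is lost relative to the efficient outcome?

Competitive equilibrium: 118.4 − 0.372Q = 57.56 + 0.572Q → Q* = 64.4492, P* = 94.4249.
Marginal revenue: MR = 118.4 − 0.744Q. Set MR = MC: 118.4 − 0.744Q = 57.56 + 0.572Q → Q_m = 46.231.
Price P_m = 118.4 − 0.372·46.231 = 101.2021; MC(Q_m) = 57.56 + 0.572·46.231 = 84.0041.
Competitive Q* = 64.4492, so ΔQ = 18.2182; wedge = 101.2021 − 84.0041 = 17.198.
DWL = ½ × 18.2182 × 17.198 = $156.66 thousand.

$156.66 thousand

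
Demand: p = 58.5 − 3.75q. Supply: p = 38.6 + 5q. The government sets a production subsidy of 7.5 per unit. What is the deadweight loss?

Competitive equilibrium: 58.5 − 3.75q = 38.6 + 5q → q* = 2.2743, p* = 49.9714.
The subsidy lowers effective supply by 7.5: p = 31.1 + 5q.
New quantity: 58.5 − 3.75q = 31.1 + 5q → q' = 3.1314.
Overproduction Δq = 3.1314 − 2.2743 = 0.8571; wedge = subsidy = 7.5.
DWL = ½ × 0.8571 × 7.5 = 3.21.

3.21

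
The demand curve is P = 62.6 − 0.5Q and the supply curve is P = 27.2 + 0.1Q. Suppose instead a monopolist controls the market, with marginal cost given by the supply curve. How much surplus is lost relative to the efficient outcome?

215.76

Competitive equilibrium: 62.6 − 0.5Q = 27.2 + 0.1Q → Q* = 59, P* = 33.1.
Marginal revenue: MR = 62.6 − Q. Set MR = MC: 62.6 − Q = 27.2 + 0.1Q → Q_m = 32.1818.
Price P_m = 62.6 − 0.5·32.1818 = 46.5091; MC(Q_m) = 27.2 + 0.1·32.1818 = 30.4182.
Competitive Q* = 59, so ΔQ = 26.8182; wedge = 46.5091 − 30.4182 = 16.0909.
DWL = ½ × 26.8182 × 16.0909 = 215.76.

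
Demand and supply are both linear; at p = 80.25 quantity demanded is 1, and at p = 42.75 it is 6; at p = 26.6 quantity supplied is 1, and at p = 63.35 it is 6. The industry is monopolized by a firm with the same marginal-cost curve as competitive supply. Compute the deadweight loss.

17.79

Demand slope = (42.75 − 80.25)/(6 − 1) = −7.5, so p = 87.75 − 7.5q.
Supply slope = (63.35 − 26.6)/(6 − 1) = 7.35, so p = 19.25 + 7.35q.
Competitive equilibrium: 87.75 − 7.5q = 19.25 + 7.35q → q* = 4.6128, p* = 53.154.
Marginal revenue: MR = 87.75 − 15q. Set MR = MC: 87.75 − 15q = 19.25 + 7.35q → q_m = 3.0649.
Price p_m = 87.75 − 7.5·3.0649 = 64.7633; MC(q_m) = 19.25 + 7.35·3.0649 = 41.777.
Competitive q* = 4.6128, so Δq = 1.5479; wedge = 64.7633 − 41.777 = 22.9863.
Deadweight loss = ½ × 1.5479 × 22.9863 = 17.79.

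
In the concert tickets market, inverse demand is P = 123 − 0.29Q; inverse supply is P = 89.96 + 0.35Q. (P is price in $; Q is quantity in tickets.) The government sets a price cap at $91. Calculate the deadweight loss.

$757.49

Competitive equilibrium: 123 − 0.29Q = 89.96 + 0.35Q → Q* = 51.625, P* = 108.02875.
At the ceiling P = 91, quantity supplied = (91 − 89.96)/0.35 = 2.97143.
Willingness to pay at Q' = 2.97143: 123 − 0.29·2.97143 = 122.13829.
ΔQ = 51.625 − 2.97143 = 48.65357; wedge = 122.13829 − 91 = 31.13829.
Deadweight loss = ½ × 48.65357 × 31.13829 = $757.49.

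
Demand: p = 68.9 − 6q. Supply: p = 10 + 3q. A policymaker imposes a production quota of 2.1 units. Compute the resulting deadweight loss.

88.89

Competitive equilibrium: 68.9 − 6q = 10 + 3q → q* = 6.5444, p* = 29.6333.
At q = 2.1: demand price = 68.9 − 6·2.1 = 56.3; supply price = 10 + 3·2.1 = 16.3.
Δq = 6.5444 − 2.1 = 4.4444; wedge = 56.3 − 16.3 = 40.
Welfare loss = ½ × 4.4444 × 40 = 88.89.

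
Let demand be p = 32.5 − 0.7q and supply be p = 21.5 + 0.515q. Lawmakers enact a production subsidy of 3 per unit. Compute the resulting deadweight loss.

3.70

Competitive equilibrium: 32.5 − 0.7q = 21.5 + 0.515q → q* = 9.0535, p* = 26.1626.
The subsidy lowers effective supply by 3: p = 18.5 + 0.515q.
New quantity: 32.5 − 0.7q = 18.5 + 0.515q → q' = 11.5226.
Overproduction Δq = 11.5226 − 9.0535 = 2.4691; wedge = subsidy = 3.
DWL = ½ × 2.4691 × 3 = 3.70.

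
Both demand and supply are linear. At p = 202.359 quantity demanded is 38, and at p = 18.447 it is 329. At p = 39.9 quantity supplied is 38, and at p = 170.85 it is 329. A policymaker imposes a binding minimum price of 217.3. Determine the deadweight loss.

Demand slope = (18.447 − 202.359)/(329 − 38) = −0.632, so p = 226.375 − 0.632q.
Supply slope = (170.85 − 39.9)/(329 − 38) = 0.45, so p = 22.8 + 0.45q.
Competitive equilibrium: 226.375 − 0.632q = 22.8 + 0.45q → q* = 188.14695, p* = 107.46613.
At the floor p = 217.3, quantity demanded = (226.375 − 217.3)/0.632 = 14.35918.
Sellers' marginal cost at q' = 14.35918: 22.8 + 0.45·14.35918 = 29.26163.
Δq = 188.14695 − 14.35918 = 173.78777; wedge = 217.3 − 29.26163 = 188.03837.
Deadweight loss = ½ × 173.78777 × 188.03837 = 16339.38.

16339.38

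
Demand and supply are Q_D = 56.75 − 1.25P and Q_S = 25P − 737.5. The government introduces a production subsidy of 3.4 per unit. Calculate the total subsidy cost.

78.12

In inverse form: demand P = 45.4 − 0.8Q, supply P = 29.5 + 0.04Q.
Competitive equilibrium: 45.4 − 0.8Q = 29.5 + 0.04Q → Q* = 18.9286, P* = 30.2571.
The subsidy lowers effective supply by 3.4: P = 26.1 + 0.04Q.
New quantity: 45.4 − 0.8Q = 26.1 + 0.04Q → Q' = 22.9762.
Total subsidy cost = 3.4 × 22.9762 = 78.12.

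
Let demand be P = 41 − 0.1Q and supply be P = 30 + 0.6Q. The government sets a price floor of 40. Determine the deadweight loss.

Competitive equilibrium: 41 − 0.1Q = 30 + 0.6Q → Q* = 15.7143, P* = 39.4286.
At the floor P = 40, quantity demanded = (41 − 40)/0.1 = 10.
Sellers' marginal cost at Q' = 10: 30 + 0.6·10 = 36.
ΔQ = 15.7143 − 10 = 5.7143; wedge = 40 − 36 = 4.
Welfare loss = ½ × 5.7143 × 4 = 11.43.

11.43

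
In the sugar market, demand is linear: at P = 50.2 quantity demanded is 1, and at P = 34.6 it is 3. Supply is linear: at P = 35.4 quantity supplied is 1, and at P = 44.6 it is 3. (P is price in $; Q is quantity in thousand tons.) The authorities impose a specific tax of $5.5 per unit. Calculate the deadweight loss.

Demand slope = (34.6 − 50.2)/(3 − 1) = −7.8, so P = 58 − 7.8Q.
Supply slope = (44.6 − 35.4)/(3 − 1) = 4.6, so P = 30.8 + 4.6Q.
Competitive equilibrium: 58 − 7.8Q = 30.8 + 4.6Q → Q* = 2.1935, P* = 40.8903.
With the tax, the buyer price exceeds the seller price by 5.5: (58 − 7.8Q) − (30.8 + 4.6Q) = 5.5 → Q' = 1.75.
ΔQ = 2.1935 − 1.75 = 0.4435; the wedge equals the tax, 5.5.
Welfare loss = ½ × 0.4435 × 5.5 = $1.22 thousand.

$1.22 thousand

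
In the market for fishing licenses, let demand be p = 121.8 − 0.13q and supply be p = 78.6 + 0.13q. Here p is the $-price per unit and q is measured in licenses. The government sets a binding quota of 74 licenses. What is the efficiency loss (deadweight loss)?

$1104

Competitive equilibrium: 121.8 − 0.13q = 78.6 + 0.13q → q* = 166.1538, p* = 100.2.
At q = 74: demand price = 121.8 − 0.13·74 = 112.18; supply price = 78.6 + 0.13·74 = 88.22.
Δq = 166.1538 − 74 = 92.1538; wedge = 112.18 − 88.22 = 23.96.
Welfare loss = ½ × 92.1538 × 23.96 = $1104.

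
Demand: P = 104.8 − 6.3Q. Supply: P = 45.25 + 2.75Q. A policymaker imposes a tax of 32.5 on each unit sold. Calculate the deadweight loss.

58.36

Competitive equilibrium: 104.8 − 6.3Q = 45.25 + 2.75Q → Q* = 6.5801, P* = 63.3453.
With the tax, the buyer price exceeds the seller price by 32.5: (104.8 − 6.3Q) − (45.25 + 2.75Q) = 32.5 → Q' = 2.989.
ΔQ = 6.5801 − 2.989 = 3.5911; the wedge equals the tax, 32.5.
The triangle = ½ × 3.5911 × 32.5 = 58.36.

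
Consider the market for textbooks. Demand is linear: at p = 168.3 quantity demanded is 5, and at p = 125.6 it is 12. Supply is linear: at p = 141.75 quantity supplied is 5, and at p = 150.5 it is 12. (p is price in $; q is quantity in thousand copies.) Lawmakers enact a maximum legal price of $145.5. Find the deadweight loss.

Demand slope = (125.6 − 168.3)/(12 − 5) = −6.1, so p = 198.8 − 6.1q.
Supply slope = (150.5 − 141.75)/(12 − 5) = 1.25, so p = 135.5 + 1.25q.
Competitive equilibrium: 198.8 − 6.1q = 135.5 + 1.25q → q* = 8.6122, p* = 146.2653.
At the ceiling p = 145.5, quantity supplied = (145.5 − 135.5)/1.25 = 8.
Willingness to pay at q' = 8: 198.8 − 6.1·8 = 150.
Δq = 8.6122 − 8 = 0.6122; wedge = 150 − 145.5 = 4.5.
DWL = ½ × 0.6122 × 4.5 = $1.38 thousand.

$1.38 thousand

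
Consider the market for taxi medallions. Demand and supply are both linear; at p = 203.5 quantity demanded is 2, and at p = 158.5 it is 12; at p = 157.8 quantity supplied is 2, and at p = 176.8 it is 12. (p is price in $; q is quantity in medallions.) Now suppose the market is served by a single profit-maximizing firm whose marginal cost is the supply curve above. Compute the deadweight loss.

$45.57

Demand slope = (158.5 − 203.5)/(12 − 2) = −4.5, so p = 212.5 − 4.5q.
Supply slope = (176.8 − 157.8)/(12 − 2) = 1.9, so p = 154 + 1.9q.
Competitive equilibrium: 212.5 − 4.5q = 154 + 1.9q → q* = 9.1406, p* = 171.3672.
Marginal revenue: MR = 212.5 − 9q. Set MR = MC: 212.5 − 9q = 154 + 1.9q → q_m = 5.367.
Price p_m = 212.5 − 4.5·5.367 = 188.3485; MC(q_m) = 154 + 1.9·5.367 = 164.1973.
Competitive q* = 9.1406, so Δq = 3.7736; wedge = 188.3485 − 164.1973 = 24.1512.
DWL = ½ × 3.7736 × 24.1512 = $45.57.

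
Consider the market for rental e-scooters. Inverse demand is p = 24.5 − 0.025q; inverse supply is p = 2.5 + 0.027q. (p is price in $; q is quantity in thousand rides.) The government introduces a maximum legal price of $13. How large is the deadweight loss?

Competitive equilibrium: 24.5 − 0.025q = 2.5 + 0.027q → q* = 423.0769, p* = 13.9231.
At the ceiling p = 13, quantity supplied = (13 − 2.5)/0.027 = 388.8889.
Willingness to pay at q' = 388.8889: 24.5 − 0.025·388.8889 = 14.7778.
Δq = 423.0769 − 388.8889 = 34.188; wedge = 14.7778 − 13 = 1.7778.
Welfare loss = ½ × 34.188 × 1.7778 = $30.39 thousand.

$30.39 thousand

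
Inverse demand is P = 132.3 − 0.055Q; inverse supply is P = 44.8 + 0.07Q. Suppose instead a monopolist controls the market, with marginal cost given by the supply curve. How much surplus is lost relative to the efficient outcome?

2859.28

Competitive equilibrium: 132.3 − 0.055Q = 44.8 + 0.07Q → Q* = 700, P* = 93.8.
Marginal revenue: MR = 132.3 − 0.11Q. Set MR = MC: 132.3 − 0.11Q = 44.8 + 0.07Q → Q_m = 486.1111.
Price P_m = 132.3 − 0.055·486.1111 = 105.5639; MC(Q_m) = 44.8 + 0.07·486.1111 = 78.8278.
Competitive Q* = 700, so ΔQ = 213.8889; wedge = 105.5639 − 78.8278 = 26.7361.
DWL = ½ × 213.8889 × 26.7361 = 2859.28.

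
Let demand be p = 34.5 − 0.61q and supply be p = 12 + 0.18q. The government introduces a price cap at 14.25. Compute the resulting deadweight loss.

Competitive equilibrium: 34.5 − 0.61q = 12 + 0.18q → q* = 28.481, p* = 17.1266.
At the ceiling p = 14.25, quantity supplied = (14.25 − 12)/0.18 = 12.5.
Willingness to pay at q' = 12.5: 34.5 − 0.61·12.5 = 26.875.
Δq = 28.481 − 12.5 = 15.981; wedge = 26.875 − 14.25 = 12.625.
Welfare loss = ½ × 15.981 × 12.625 = 100.88.

100.88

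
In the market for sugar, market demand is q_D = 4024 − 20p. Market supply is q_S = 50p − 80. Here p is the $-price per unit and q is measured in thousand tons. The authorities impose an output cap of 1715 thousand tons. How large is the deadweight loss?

$45201.45 thousand

In inverse form: demand p = 201.2 − 0.05q, supply p = 1.6 + 0.02q.
Competitive equilibrium: 201.2 − 0.05q = 1.6 + 0.02q → q* = 2851.4286, p* = 58.6286.
At q = 1715: demand price = 201.2 − 0.05·1715 = 115.45; supply price = 1.6 + 0.02·1715 = 35.9.
Δq = 2851.4286 − 1715 = 1136.4286; wedge = 115.45 − 35.9 = 79.55.
Deadweight loss = ½ × 1136.4286 × 79.55 = $45201.45 thousand.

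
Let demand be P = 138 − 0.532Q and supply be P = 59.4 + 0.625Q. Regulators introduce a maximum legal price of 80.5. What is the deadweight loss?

675.62

Competitive equilibrium: 138 − 0.532Q = 59.4 + 0.625Q → Q* = 67.9343, P* = 101.8589.
At the ceiling P = 80.5, quantity supplied = (80.5 − 59.4)/0.625 = 33.76.
Willingness to pay at Q' = 33.76: 138 − 0.532·33.76 = 120.0397.
ΔQ = 67.9343 − 33.76 = 34.1743; wedge = 120.0397 − 80.5 = 39.5397.
Welfare loss = ½ × 34.1743 × 39.5397 = 675.62.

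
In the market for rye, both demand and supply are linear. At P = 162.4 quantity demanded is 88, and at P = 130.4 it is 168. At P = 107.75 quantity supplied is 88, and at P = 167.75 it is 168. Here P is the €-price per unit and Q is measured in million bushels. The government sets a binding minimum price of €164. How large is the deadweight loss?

Demand slope = (130.4 − 162.4)/(168 − 88) = −0.4, so P = 197.6 − 0.4Q.
Supply slope = (167.75 − 107.75)/(168 − 88) = 0.75, so P = 41.75 + 0.75Q.
Competitive equilibrium: 197.6 − 0.4Q = 41.75 + 0.75Q → Q* = 135.5217, P* = 143.3913.
At the floor P = 164, quantity demanded = (197.6 − 164)/0.4 = 84.
Sellers' marginal cost at Q' = 84: 41.75 + 0.75·84 = 104.75.
ΔQ = 135.5217 − 84 = 51.5217; wedge = 164 − 104.75 = 59.25.
Deadweight loss = ½ × 51.5217 × 59.25 = €1526.33 million.

€1526.33 million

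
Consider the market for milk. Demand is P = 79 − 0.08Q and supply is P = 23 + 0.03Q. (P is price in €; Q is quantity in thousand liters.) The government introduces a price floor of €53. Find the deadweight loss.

€1863.92 thousand

Competitive equilibrium: 79 − 0.08Q = 23 + 0.03Q → Q* = 509.0909, P* = 38.2727.
At the floor P = 53, quantity demanded = (79 − 53)/0.08 = 325.
Sellers' marginal cost at Q' = 325: 23 + 0.03·325 = 32.75.
ΔQ = 509.0909 − 325 = 184.0909; wedge = 53 − 32.75 = 20.25.
Welfare loss = ½ × 184.0909 × 20.25 = €1863.92 thousand.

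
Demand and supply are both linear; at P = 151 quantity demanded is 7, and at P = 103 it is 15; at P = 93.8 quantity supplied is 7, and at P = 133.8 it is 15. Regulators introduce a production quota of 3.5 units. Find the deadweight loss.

416.295

Demand slope = (103 − 151)/(15 − 7) = −6, so P = 193 − 6Q.
Supply slope = (133.8 − 93.8)/(15 − 7) = 5, so P = 58.8 + 5Q.
Competitive equilibrium: 193 − 6Q = 58.8 + 5Q → Q* = 12.2, P* = 119.8.
At Q = 3.5: demand price = 193 − 6·3.5 = 172; supply price = 58.8 + 5·3.5 = 76.3.
ΔQ = 12.2 − 3.5 = 8.7; wedge = 172 − 76.3 = 95.7.
Deadweight loss = ½ × 8.7 × 95.7 = 416.295.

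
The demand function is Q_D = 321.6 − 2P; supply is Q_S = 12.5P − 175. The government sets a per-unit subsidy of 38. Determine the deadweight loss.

In inverse form: demand P = 160.8 − 0.5Q, supply P = 14 + 0.08Q.
Competitive equilibrium: 160.8 − 0.5Q = 14 + 0.08Q → Q* = 253.1034, P* = 34.2483.
The subsidy lowers effective supply by 38: P = 0.08Q − 24.
New quantity: 160.8 − 0.5Q = 0.08Q − 24 → Q' = 318.6207.
Overproduction ΔQ = 318.6207 − 253.1034 = 65.5173; wedge = subsidy = 38.
The triangle = ½ × 65.5173 × 38 = 1244.83.

1244.83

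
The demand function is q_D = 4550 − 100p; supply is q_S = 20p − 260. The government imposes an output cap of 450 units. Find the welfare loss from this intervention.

In inverse form: demand p = 45.5 − 0.01q, supply p = 13 + 0.05q.
Competitive equilibrium: 45.5 − 0.01q = 13 + 0.05q → q* = 541.6667, p* = 40.0833.
At q = 450: demand price = 45.5 − 0.01·450 = 41; supply price = 13 + 0.05·450 = 35.5.
Δq = 541.6667 − 450 = 91.6667; wedge = 41 − 35.5 = 5.5.
Welfare loss = ½ × 91.6667 × 5.5 = 252.08.

252.08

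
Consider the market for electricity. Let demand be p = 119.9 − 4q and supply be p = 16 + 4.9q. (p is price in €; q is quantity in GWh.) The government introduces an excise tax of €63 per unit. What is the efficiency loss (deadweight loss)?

Competitive equilibrium: 119.9 − 4q = 16 + 4.9q → q* = 11.6742, p* = 73.2034.
With the tax, the buyer price exceeds the seller price by 63: (119.9 − 4q) − (16 + 4.9q) = 63 → q' = 4.5955.
Δq = 11.6742 − 4.5955 = 7.0787; the wedge equals the tax, 63.
Deadweight loss = ½ × 7.0787 × 63 = €222.98.

€222.98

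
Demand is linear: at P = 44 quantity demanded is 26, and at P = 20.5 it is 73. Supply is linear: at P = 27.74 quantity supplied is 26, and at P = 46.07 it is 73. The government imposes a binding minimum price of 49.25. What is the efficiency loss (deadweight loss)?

Demand slope = (20.5 − 44)/(73 − 26) = −0.5, so P = 57 − 0.5Q.
Supply slope = (46.07 − 27.74)/(73 − 26) = 0.39, so P = 17.6 + 0.39Q.
Competitive equilibrium: 57 − 0.5Q = 17.6 + 0.39Q → Q* = 44.2697, P* = 34.8652.
At the floor P = 49.25, quantity demanded = (57 − 49.25)/0.5 = 15.5.
Sellers' marginal cost at Q' = 15.5: 17.6 + 0.39·15.5 = 23.645.
ΔQ = 44.2697 − 15.5 = 28.7697; wedge = 49.25 − 23.645 = 25.605.
Welfare loss = ½ × 28.7697 × 25.605 = 368.32.

368.32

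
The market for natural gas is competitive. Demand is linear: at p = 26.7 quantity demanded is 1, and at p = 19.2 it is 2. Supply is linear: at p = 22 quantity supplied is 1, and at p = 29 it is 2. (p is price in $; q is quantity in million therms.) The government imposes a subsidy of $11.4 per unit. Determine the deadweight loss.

Demand slope = (19.2 − 26.7)/(2 − 1) = −7.5, so p = 34.2 − 7.5q.
Supply slope = (29 − 22)/(2 − 1) = 7, so p = 15 + 7q.
Competitive equilibrium: 34.2 − 7.5q = 15 + 7q → q* = 1.3241, p* = 24.269.
The subsidy lowers effective supply by 11.4: p = 3.6 + 7q.
New quantity: 34.2 − 7.5q = 3.6 + 7q → q' = 2.1103.
Overproduction Δq = 2.1103 − 1.3241 = 0.7862; wedge = subsidy = 11.4.
Welfare loss = ½ × 0.7862 × 11.4 = $4.48 million.

$4.48 million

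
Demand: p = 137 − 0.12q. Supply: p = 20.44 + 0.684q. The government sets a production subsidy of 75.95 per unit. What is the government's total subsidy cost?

Competitive equilibrium: 137 − 0.12q = 20.44 + 0.684q → q* = 144.9751, p* = 119.603.
The subsidy lowers effective supply by 75.95: p = 0.684q − 55.51.
New quantity: 137 − 0.12q = 0.684q − 55.51 → q' = 239.4403.
Total subsidy cost = 75.95 × 239.4403 = 18185.49.

18185.49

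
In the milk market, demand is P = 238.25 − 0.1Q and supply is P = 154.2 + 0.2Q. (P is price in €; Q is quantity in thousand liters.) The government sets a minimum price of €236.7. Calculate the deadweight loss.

€10507.27 thousand

Competitive equilibrium: 238.25 − 0.1Q = 154.2 + 0.2Q → Q* = 280.1667, P* = 210.2333.
At the floor P = 236.7, quantity demanded = (238.25 − 236.7)/0.1 = 15.5.
Sellers' marginal cost at Q' = 15.5: 154.2 + 0.2·15.5 = 157.3.
ΔQ = 280.1667 − 15.5 = 264.6667; wedge = 236.7 − 157.3 = 79.4.
Deadweight loss = ½ × 264.6667 × 79.4 = €10507.27 thousand.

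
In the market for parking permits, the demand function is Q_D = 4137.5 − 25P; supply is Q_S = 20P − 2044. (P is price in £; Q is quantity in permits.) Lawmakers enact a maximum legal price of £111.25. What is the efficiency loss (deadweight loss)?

£12277.445

In inverse form: demand P = 165.5 − 0.04Q, supply P = 102.2 + 0.05Q.
Competitive equilibrium: 165.5 − 0.04Q = 102.2 + 0.05Q → Q* = 703.33333, P* = 137.36667.
At the ceiling P = 111.25, quantity supplied = (111.25 − 102.2)/0.05 = 181.
Willingness to pay at Q' = 181: 165.5 − 0.04·181 = 158.26.
ΔQ = 703.33333 − 181 = 522.33333; wedge = 158.26 − 111.25 = 47.01.
DWL = ½ × 522.33333 × 47.01 = £12277.445.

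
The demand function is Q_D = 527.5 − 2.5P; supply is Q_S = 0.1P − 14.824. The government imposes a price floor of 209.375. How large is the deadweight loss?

20.22

In inverse form: demand P = 211 − 0.4Q, supply P = 148.24 + 10Q.
Competitive equilibrium: 211 − 0.4Q = 148.24 + 10Q → Q* = 6.0346, P* = 208.5862.
At the floor P = 209.375, quantity demanded = (211 − 209.375)/0.4 = 4.0625.
Sellers' marginal cost at Q' = 4.0625: 148.24 + 10·4.0625 = 188.865.
ΔQ = 6.0346 − 4.0625 = 1.9721; wedge = 209.375 − 188.865 = 20.51.
Deadweight loss = ½ × 1.9721 × 20.51 = 20.22.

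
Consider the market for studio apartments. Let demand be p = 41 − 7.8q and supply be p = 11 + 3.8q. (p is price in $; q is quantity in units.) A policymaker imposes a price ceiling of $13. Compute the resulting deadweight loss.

$24.61

Competitive equilibrium: 41 − 7.8q = 11 + 3.8q → q* = 2.5862, p* = 20.8276.
At the ceiling p = 13, quantity supplied = (13 − 11)/3.8 = 0.5263.
Willingness to pay at q' = 0.5263: 41 − 7.8·0.5263 = 36.8949.
Δq = 2.5862 − 0.5263 = 2.0599; wedge = 36.8949 − 13 = 23.8949.
Welfare loss = ½ × 2.0599 × 23.8949 = $24.61.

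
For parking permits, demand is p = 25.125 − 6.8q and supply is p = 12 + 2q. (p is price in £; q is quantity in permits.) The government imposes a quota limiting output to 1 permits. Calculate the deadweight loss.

Competitive equilibrium: 25.125 − 6.8q = 12 + 2q → q* = 1.4915, p* = 14.983.
At q = 1: demand price = 25.125 − 6.8·1 = 18.325; supply price = 12 + 2·1 = 14.
Δq = 1.4915 − 1 = 0.4915; wedge = 18.325 − 14 = 4.325.
DWL = ½ × 0.4915 × 4.325 = £1.06.

£1.06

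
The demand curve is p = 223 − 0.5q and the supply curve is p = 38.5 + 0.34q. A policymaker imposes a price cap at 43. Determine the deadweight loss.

Competitive equilibrium: 223 − 0.5q = 38.5 + 0.34q → q* = 219.642857, p* = 113.178571.
At the ceiling p = 43, quantity supplied = (43 − 38.5)/0.34 = 13.235294.
Willingness to pay at q' = 13.235294: 223 − 0.5·13.235294 = 216.382353.
Δq = 219.642857 − 13.235294 = 206.407563; wedge = 216.382353 − 43 = 173.382353.
The triangle = ½ × 206.407563 × 173.382353 = 17893.71.

17893.71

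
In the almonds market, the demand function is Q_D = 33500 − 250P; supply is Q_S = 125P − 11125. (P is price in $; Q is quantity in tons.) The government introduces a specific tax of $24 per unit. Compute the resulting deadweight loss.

$24000

In inverse form: demand P = 134 − 0.004Q, supply P = 89 + 0.008Q.
Competitive equilibrium: 134 − 0.004Q = 89 + 0.008Q → Q* = 3750, P* = 119.
With the tax, the buyer price exceeds the seller price by 24: (134 − 0.004Q) − (89 + 0.008Q) = 24 → Q' = 1750.
ΔQ = 3750 − 1750 = 2000; the wedge equals the tax, 24.
The triangle = ½ × 2000 × 24 = $24000.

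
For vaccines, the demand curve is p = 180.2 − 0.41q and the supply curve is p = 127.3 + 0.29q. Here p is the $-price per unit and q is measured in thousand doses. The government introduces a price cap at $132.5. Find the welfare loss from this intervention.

$1162.85 thousand

Competitive equilibrium: 180.2 − 0.41q = 127.3 + 0.29q → q* = 75.5714, p* = 149.2157.
At the ceiling p = 132.5, quantity supplied = (132.5 − 127.3)/0.29 = 17.931.
Willingness to pay at q' = 17.931: 180.2 − 0.41·17.931 = 172.8483.
Δq = 75.5714 − 17.931 = 57.6404; wedge = 172.8483 − 132.5 = 40.3483.
DWL = ½ × 57.6404 × 40.3483 = $1162.85 thousand.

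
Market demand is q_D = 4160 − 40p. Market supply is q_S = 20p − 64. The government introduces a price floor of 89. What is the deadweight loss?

20757.60

In inverse form: demand p = 104 − 0.025q, supply p = 3.2 + 0.05q.
Competitive equilibrium: 104 − 0.025q = 3.2 + 0.05q → q* = 1344, p* = 70.4.
At the floor p = 89, quantity demanded = (104 − 89)/0.025 = 600.
Sellers' marginal cost at q' = 600: 3.2 + 0.05·600 = 33.2.
Δq = 1344 − 600 = 744; wedge = 89 − 33.2 = 55.8.
Deadweight loss = ½ × 744 × 55.8 = 20757.60.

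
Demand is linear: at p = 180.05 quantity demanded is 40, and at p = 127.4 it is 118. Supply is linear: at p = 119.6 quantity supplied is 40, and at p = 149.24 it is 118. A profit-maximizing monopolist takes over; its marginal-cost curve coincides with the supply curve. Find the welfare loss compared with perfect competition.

Demand slope = (127.4 − 180.05)/(118 − 40) = −0.675, so p = 207.05 − 0.675q.
Supply slope = (149.24 − 119.6)/(118 − 40) = 0.38, so p = 104.4 + 0.38q.
Competitive equilibrium: 207.05 − 0.675q = 104.4 + 0.38q → q* = 97.2986, p* = 141.3735.
Marginal revenue: MR = 207.05 − 1.35q. Set MR = MC: 207.05 − 1.35q = 104.4 + 0.38q → q_m = 59.3353.
Price p_m = 207.05 − 0.675·59.3353 = 166.9987; MC(q_m) = 104.4 + 0.38·59.3353 = 126.9474.
Competitive q* = 97.2986, so Δq = 37.9633; wedge = 166.9987 − 126.9474 = 40.0513.
DWL = ½ × 37.9633 × 40.0513 = 760.24.

760.24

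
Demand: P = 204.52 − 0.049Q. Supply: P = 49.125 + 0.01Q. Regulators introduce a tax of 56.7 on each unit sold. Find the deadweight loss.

27244.83

Competitive equilibrium: 204.52 − 0.049Q = 49.125 + 0.01Q → Q* = 2633.8136, P* = 75.4631.
With the tax, the buyer price exceeds the seller price by 56.7: (204.52 − 0.049Q) − (49.125 + 0.01Q) = 56.7 → Q' = 1672.7966.
ΔQ = 2633.8136 − 1672.7966 = 961.017; the wedge equals the tax, 56.7.
Welfare loss = ½ × 961.017 × 56.7 = 27244.83.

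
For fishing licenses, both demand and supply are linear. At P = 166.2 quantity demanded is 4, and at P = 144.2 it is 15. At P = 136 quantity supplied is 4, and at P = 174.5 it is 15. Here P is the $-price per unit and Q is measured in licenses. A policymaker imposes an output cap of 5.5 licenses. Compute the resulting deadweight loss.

Demand slope = (144.2 − 166.2)/(15 − 4) = −2, so P = 174.2 − 2Q.
Supply slope = (174.5 − 136)/(15 − 4) = 3.5, so P = 122 + 3.5Q.
Competitive equilibrium: 174.2 − 2Q = 122 + 3.5Q → Q* = 9.4909, P* = 155.2182.
At Q = 5.5: demand price = 174.2 − 2·5.5 = 163.2; supply price = 122 + 3.5·5.5 = 141.25.
ΔQ = 9.4909 − 5.5 = 3.9909; wedge = 163.2 − 141.25 = 21.95.
The triangle = ½ × 3.9909 × 21.95 = $43.80.

$43.80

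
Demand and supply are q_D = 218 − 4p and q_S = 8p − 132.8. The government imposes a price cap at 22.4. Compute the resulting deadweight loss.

560.33

In inverse form: demand p = 54.5 − 0.25q, supply p = 16.6 + 0.125q.
Competitive equilibrium: 54.5 − 0.25q = 16.6 + 0.125q → q* = 101.0667, p* = 29.2333.
At the ceiling p = 22.4, quantity supplied = (22.4 − 16.6)/0.125 = 46.4.
Willingness to pay at q' = 46.4: 54.5 − 0.25·46.4 = 42.9.
Δq = 101.0667 − 46.4 = 54.6667; wedge = 42.9 − 22.4 = 20.5.
Deadweight loss = ½ × 54.6667 × 20.5 = 560.33.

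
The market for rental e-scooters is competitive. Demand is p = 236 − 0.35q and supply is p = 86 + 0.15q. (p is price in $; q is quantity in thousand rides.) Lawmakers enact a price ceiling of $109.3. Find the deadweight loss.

Competitive equilibrium: 236 − 0.35q = 86 + 0.15q → q* = 300, p* = 131.
At the ceiling p = 109.3, quantity supplied = (109.3 − 86)/0.15 = 155.3333.
Willingness to pay at q' = 155.3333: 236 − 0.35·155.3333 = 181.6333.
Δq = 300 − 155.3333 = 144.6667; wedge = 181.6333 − 109.3 = 72.3333.
Welfare loss = ½ × 144.6667 × 72.3333 = $5232.11 thousand.

$5232.11 thousand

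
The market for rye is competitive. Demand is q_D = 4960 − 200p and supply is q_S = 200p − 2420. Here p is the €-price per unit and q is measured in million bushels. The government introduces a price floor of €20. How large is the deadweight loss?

€480.50 million

In inverse form: demand p = 24.8 − 0.005q, supply p = 12.1 + 0.005q.
Competitive equilibrium: 24.8 − 0.005q = 12.1 + 0.005q → q* = 1270, p* = 18.45.
At the floor p = 20, quantity demanded = (24.8 − 20)/0.005 = 960.
Sellers' marginal cost at q' = 960: 12.1 + 0.005·960 = 16.9.
Δq = 1270 − 960 = 310; wedge = 20 − 16.9 = 3.1.
Deadweight loss = ½ × 310 × 3.1 = €480.50 million.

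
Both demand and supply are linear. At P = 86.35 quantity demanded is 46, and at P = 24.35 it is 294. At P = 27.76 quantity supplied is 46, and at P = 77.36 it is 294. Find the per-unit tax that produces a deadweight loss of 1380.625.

Demand slope = (24.35 − 86.35)/(294 − 46) = −0.25, so P = 97.85 − 0.25Q.
Supply slope = (77.36 − 27.76)/(294 − 46) = 0.2, so P = 18.56 + 0.2Q.
Competitive equilibrium: 97.85 − 0.25Q = 18.56 + 0.2Q → Q* = 176.2, P* = 53.8.
A tax t gives ΔQ = t/0.45 and wedge t, so DWL = t²/0.9.
t²/0.9 = 1380.625 → t² = 1242.5625 → t = 35.25.

35.25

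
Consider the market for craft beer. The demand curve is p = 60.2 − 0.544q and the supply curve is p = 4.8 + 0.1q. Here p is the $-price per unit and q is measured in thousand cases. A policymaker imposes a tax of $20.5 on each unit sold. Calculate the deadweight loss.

$326.28 thousand

Competitive equilibrium: 60.2 − 0.544q = 4.8 + 0.1q → q* = 86.0248, p* = 13.4025.
With the tax, the buyer price exceeds the seller price by 20.5: (60.2 − 0.544q) − (4.8 + 0.1q) = 20.5 → q' = 54.1925.
Δq = 86.0248 − 54.1925 = 31.8323; the wedge equals the tax, 20.5.
The triangle = ½ × 31.8323 × 20.5 = $326.28 thousand.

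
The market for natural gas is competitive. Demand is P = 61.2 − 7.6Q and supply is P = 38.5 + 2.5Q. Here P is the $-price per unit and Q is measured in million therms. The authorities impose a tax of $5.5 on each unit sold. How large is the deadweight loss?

$1.50 million

Competitive equilibrium: 61.2 − 7.6Q = 38.5 + 2.5Q → Q* = 2.2475, P* = 44.1188.
With the tax, the buyer price exceeds the seller price by 5.5: (61.2 − 7.6Q) − (38.5 + 2.5Q) = 5.5 → Q' = 1.703.
ΔQ = 2.2475 − 1.703 = 0.5445; the wedge equals the tax, 5.5.
Welfare loss = ½ × 0.5445 × 5.5 = $1.50 million.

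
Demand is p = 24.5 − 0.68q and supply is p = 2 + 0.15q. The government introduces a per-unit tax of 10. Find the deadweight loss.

60.24

Competitive equilibrium: 24.5 − 0.68q = 2 + 0.15q → q* = 27.1084, p* = 6.0663.
With the tax, the buyer price exceeds the seller price by 10: (24.5 − 0.68q) − (2 + 0.15q) = 10 → q' = 15.0602.
Δq = 27.1084 − 15.0602 = 12.0482; the wedge equals the tax, 10.
The triangle = ½ × 12.0482 × 10 = 60.24.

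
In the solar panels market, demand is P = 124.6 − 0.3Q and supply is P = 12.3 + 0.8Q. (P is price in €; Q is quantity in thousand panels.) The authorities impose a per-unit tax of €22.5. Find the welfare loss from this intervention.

€230.11 thousand

Competitive equilibrium: 124.6 − 0.3Q = 12.3 + 0.8Q → Q* = 102.0909, P* = 93.9727.
With the tax, the buyer price exceeds the seller price by 22.5: (124.6 − 0.3Q) − (12.3 + 0.8Q) = 22.5 → Q' = 81.6364.
ΔQ = 102.0909 − 81.6364 = 20.4545; the wedge equals the tax, 22.5.
Deadweight loss = ½ × 20.4545 × 22.5 = €230.11 thousand.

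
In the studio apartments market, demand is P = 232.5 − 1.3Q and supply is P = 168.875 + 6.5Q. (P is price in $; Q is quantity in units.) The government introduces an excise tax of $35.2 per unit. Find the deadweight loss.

Competitive equilibrium: 232.5 − 1.3Q = 168.875 + 6.5Q → Q* = 8.1571, P* = 221.8958.
With the tax, the buyer price exceeds the seller price by 35.2: (232.5 − 1.3Q) − (168.875 + 6.5Q) = 35.2 → Q' = 3.6442.
ΔQ = 8.1571 − 3.6442 = 4.5129; the wedge equals the tax, 35.2.
The triangle = ½ × 4.5129 × 35.2 = $79.43.

$79.43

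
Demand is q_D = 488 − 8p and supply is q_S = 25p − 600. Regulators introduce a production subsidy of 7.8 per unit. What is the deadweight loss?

184.36

In inverse form: demand p = 61 − 0.125q, supply p = 24 + 0.04q.
Competitive equilibrium: 61 − 0.125q = 24 + 0.04q → q* = 224.2424, p* = 32.9697.
The subsidy lowers effective supply by 7.8: p = 16.2 + 0.04q.
New quantity: 61 − 0.125q = 16.2 + 0.04q → q' = 271.5152.
Overproduction Δq = 271.5152 − 224.2424 = 47.2728; wedge = subsidy = 7.8.
Deadweight loss = ½ × 47.2728 × 7.8 = 184.36.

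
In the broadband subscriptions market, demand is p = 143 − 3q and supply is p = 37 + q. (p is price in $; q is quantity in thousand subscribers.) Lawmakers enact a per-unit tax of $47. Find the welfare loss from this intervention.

$276.125 thousand

Competitive equilibrium: 143 − 3q = 37 + q → q* = 26.5, p* = 63.5.
With the tax, the buyer price exceeds the seller price by 47: (143 − 3q) − (37 + q) = 47 → q' = 14.75.
Δq = 26.5 − 14.75 = 11.75; the wedge equals the tax, 47.
The triangle = ½ × 11.75 × 47 = $276.125 thousand.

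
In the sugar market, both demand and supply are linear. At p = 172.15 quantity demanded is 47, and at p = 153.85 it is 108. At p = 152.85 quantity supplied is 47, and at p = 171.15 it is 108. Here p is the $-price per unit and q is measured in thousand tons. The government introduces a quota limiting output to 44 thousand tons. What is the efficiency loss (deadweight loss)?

Demand slope = (153.85 − 172.15)/(108 − 47) = −0.3, so p = 186.25 − 0.3q.
Supply slope = (171.15 − 152.85)/(108 − 47) = 0.3, so p = 138.75 + 0.3q.
Competitive equilibrium: 186.25 − 0.3q = 138.75 + 0.3q → q* = 79.1667, p* = 162.5.
At q = 44: demand price = 186.25 − 0.3·44 = 173.05; supply price = 138.75 + 0.3·44 = 151.95.
Δq = 79.1667 − 44 = 35.1667; wedge = 173.05 − 151.95 = 21.1.
The triangle = ½ × 35.1667 × 21.1 = $371.01 thousand.

$371.01 thousand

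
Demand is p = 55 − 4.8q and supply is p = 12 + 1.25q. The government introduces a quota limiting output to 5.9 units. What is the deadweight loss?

4.41

Competitive equilibrium: 55 − 4.8q = 12 + 1.25q → q* = 7.1074, p* = 20.8843.
At q = 5.9: demand price = 55 − 4.8·5.9 = 26.68; supply price = 12 + 1.25·5.9 = 19.375.
Δq = 7.1074 − 5.9 = 1.2074; wedge = 26.68 − 19.375 = 7.305.
Welfare loss = ½ × 1.2074 × 7.305 = 4.41.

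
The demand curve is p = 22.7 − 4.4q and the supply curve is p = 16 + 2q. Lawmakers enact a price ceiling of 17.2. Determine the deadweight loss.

0.64

Competitive equilibrium: 22.7 − 4.4q = 16 + 2q → q* = 1.0469, p* = 18.0938.
At the ceiling p = 17.2, quantity supplied = (17.2 − 16)/2 = 0.6.
Willingness to pay at q' = 0.6: 22.7 − 4.4·0.6 = 20.06.
Δq = 1.0469 − 0.6 = 0.4469; wedge = 20.06 − 17.2 = 2.86.
DWL = ½ × 0.4469 × 2.86 = 0.64.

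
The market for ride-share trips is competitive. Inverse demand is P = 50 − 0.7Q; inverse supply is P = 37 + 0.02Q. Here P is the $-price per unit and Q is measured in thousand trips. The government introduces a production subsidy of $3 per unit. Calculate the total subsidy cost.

$66.67 thousand

Competitive equilibrium: 50 − 0.7Q = 37 + 0.02Q → Q* = 18.0556, P* = 37.3611.
The subsidy lowers effective supply by 3: P = 34 + 0.02Q.
New quantity: 50 − 0.7Q = 34 + 0.02Q → Q' = 22.2222.
Total subsidy cost = 3 × 22.2222 = $66.67 thousand.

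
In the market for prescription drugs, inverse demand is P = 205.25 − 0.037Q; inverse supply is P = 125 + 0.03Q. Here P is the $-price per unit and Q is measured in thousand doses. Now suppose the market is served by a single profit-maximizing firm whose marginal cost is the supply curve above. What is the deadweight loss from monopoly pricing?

$6083.06 thousand

Competitive equilibrium: 205.25 − 0.037Q = 125 + 0.03Q → Q* = 1197.7612, P* = 160.9328.
Marginal revenue: MR = 205.25 − 0.074Q. Set MR = MC: 205.25 − 0.074Q = 125 + 0.03Q → Q_m = 771.6346.
Price P_m = 205.25 − 0.037·771.6346 = 176.6995; MC(Q_m) = 125 + 0.03·771.6346 = 148.149.
Competitive Q* = 1197.7612, so ΔQ = 426.1266; wedge = 176.6995 − 148.149 = 28.5505.
DWL = ½ × 426.1266 × 28.5505 = $6083.06 thousand.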